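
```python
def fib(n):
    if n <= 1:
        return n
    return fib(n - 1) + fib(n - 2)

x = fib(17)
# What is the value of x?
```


fib(17)
= fib(16) + fib(15)
= (fib(15) + fib(14)) + fib(15)
Computing bottom-up: fib(0)=0, fib(1)=1, fib(2)=1, fib(3)=2, fib(4)=3, fib(5)=5, fib(6)=8, fib(7)=13, fib(8)=21, fib(9)=34, fib(10)=55, fib(11)=89, fib(12)=144, fib(13)=233, fib(14)=377, fib(15)=610, fib(16)=987, fib(17)=1597
= 1597


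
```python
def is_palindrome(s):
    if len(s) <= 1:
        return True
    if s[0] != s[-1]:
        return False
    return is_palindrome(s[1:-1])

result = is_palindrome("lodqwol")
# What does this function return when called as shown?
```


is_palindrome("lodqwol")
"lodqwol": s[0]='l' == s[-1]='l' -> is_palindrome("odqwo")
"odqwo": s[0]='o' == s[-1]='o' -> is_palindrome("dqw")
"dqw": s[0]='d' != s[-1]='w' -> False
= False


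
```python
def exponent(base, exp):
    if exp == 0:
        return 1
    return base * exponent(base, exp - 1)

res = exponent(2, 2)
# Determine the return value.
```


exponent(2, 2)
= 2 * exponent(2, 1)
= 2 * 2 * exponent(2, 0)
= 2 * 2 * 1
= 4


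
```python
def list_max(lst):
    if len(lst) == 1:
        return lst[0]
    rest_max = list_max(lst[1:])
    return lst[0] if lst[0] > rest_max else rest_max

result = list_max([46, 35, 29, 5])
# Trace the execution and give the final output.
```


list_max([46, 35, 29, 5])
= compare 46 with list_max([35, 29, 5])
= compare 35 with list_max([29, 5])
= compare 29 with list_max([5])
Base: list_max([5]) = 5
compare 29 with 5: max = 29
compare 35 with 29: max = 35
compare 46 with 35: max = 46
= 46


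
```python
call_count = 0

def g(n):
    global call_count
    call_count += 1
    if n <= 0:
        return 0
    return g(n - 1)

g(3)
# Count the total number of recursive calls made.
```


g(3) calls g(2) calls ... calls g(0)
Total calls: 3 + 1 (for base case) = 4


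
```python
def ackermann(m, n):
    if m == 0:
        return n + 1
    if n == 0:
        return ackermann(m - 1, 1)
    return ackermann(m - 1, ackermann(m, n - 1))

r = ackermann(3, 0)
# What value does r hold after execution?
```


ackermann(3, 0)
n == 0: return ackermann(2, 1)
= ackermann(2, 1) = 5
= 5


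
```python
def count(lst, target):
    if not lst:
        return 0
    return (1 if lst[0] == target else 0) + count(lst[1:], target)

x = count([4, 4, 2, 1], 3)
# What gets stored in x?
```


count([4, 4, 2, 1], 3)
lst[0]=4 != 3: 0 + count([4, 2, 1], 3)
lst[0]=4 != 3: 0 + count([2, 1], 3)
lst[0]=2 != 3: 0 + count([1], 3)
lst[0]=1 != 3: 0 + count([], 3)
= 0


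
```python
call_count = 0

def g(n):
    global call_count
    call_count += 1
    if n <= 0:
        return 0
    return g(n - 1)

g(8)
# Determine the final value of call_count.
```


g(8) calls g(7) calls ... calls g(0)
Total calls: 8 + 1 (for base case) = 9


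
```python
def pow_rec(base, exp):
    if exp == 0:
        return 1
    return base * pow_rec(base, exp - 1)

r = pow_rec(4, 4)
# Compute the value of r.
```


pow_rec(4, 4)
= 4 * pow_rec(4, 3)
= 4 * 4 * pow_rec(4, 2)
= 4 * 4 * 4 * pow_rec(4, 1)
= 4 * 4 * 4 * 4 * pow_rec(4, 0)
= 4 * 4 * 4 * 4 * 1
= 256


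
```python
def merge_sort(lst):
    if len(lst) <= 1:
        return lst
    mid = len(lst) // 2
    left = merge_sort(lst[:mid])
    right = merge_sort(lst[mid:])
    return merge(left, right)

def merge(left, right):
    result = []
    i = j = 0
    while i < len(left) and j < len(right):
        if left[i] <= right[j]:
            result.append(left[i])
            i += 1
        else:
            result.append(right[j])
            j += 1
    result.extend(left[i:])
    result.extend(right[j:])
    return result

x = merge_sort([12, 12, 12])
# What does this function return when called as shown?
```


merge_sort([12, 12, 12])
Split into [12] and [12, 12]
Left sorted: [12]
Right sorted: [12, 12]
Merge [12] and [12, 12]
= [12, 12, 12]


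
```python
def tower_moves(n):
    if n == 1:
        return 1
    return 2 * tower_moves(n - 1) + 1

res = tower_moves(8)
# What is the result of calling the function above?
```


tower_moves(8)
= 2 * tower_moves(7) + 1
= 2 * (2 * tower_moves(6) + 1) + 1
= 2 * (2 * (2 * tower_moves(5) + 1) + 1) + 1
= 2 * (2 * (2 * (2 * tower_moves(4) + 1) + 1) + 1) + 1
= 2 * (2 * (2 * (2 * (2 * tower_moves(3) + 1) + 1) + 1) + 1) + 1
= 2 * (2 * (2 * (2 * (2 * (2 * tower_moves(2) + 1) + 1) + 1) + 1) + 1) + 1
= 2 * (2 * (2 * (2 * (2 * (2 * (2 * tower_moves(1) + 1) + 1) + 1) + 1) + 1) + 1) + 1
Now compute bottom-up:
tower_moves(1) = 1
tower_moves(2) = 2 * 1 + 1 = 3
tower_moves(3) = 2 * 3 + 1 = 7
tower_moves(4) = 2 * 7 + 1 = 15
tower_moves(5) = 2 * 15 + 1 = 31
tower_moves(6) = 2 * 31 + 1 = 63
tower_moves(7) = 2 * 63 + 1 = 127
tower_moves(8) = 2 * 127 + 1 = 255
= 255


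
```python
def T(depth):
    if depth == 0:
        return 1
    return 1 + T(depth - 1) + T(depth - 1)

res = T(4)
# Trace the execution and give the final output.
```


T(4)
= 1 + T(3) + T(3)
= 1 + 2 * T(3)
T(k) = 2^(k+1) - 1
T(0) = 1
T(1) = 3
T(2) = 7
T(3) = 15
T(4) = 31
T(4) = 2^5 - 1 = 31


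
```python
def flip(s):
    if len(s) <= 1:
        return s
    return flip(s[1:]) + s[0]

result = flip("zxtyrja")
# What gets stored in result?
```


flip("zxtyrja")
= flip("xtyrja") + "z"
= flip("tyrja") + "x" + "z"
= flip("yrja") + "t" + "x" + "z"
= flip("rja") + "y" + "t" + "x" + "z"
= flip("ja") + "r" + "y" + "t" + "x" + "z"
= flip("a") + "j" + "r" + "y" + "t" + "x" + "z"
= "a" + "j" + "r" + "y" + "t" + "x" + "z"
= "ajrytxz"


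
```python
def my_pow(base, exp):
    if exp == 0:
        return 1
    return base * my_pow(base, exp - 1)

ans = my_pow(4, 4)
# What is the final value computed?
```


my_pow(4, 4)
= 4 * my_pow(4, 3)
= 4 * 4 * my_pow(4, 2)
= 4 * 4 * 4 * my_pow(4, 1)
= 4 * 4 * 4 * 4 * my_pow(4, 0)
= 4 * 4 * 4 * 4 * 1
= 256


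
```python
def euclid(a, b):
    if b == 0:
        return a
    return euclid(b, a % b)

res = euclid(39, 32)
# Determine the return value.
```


euclid(39, 32)
= euclid(32, 39 % 32) = euclid(32, 7)
= euclid(7, 32 % 7) = euclid(7, 4)
= euclid(4, 7 % 4) = euclid(4, 3)
= euclid(3, 4 % 3) = euclid(3, 1)
= euclid(1, 3 % 1) = euclid(1, 0)
b == 0, return a = 1


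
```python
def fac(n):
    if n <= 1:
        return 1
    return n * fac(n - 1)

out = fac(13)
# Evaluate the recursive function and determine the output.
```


fac(13)
= 13 * fac(12)
= 13 * 12 * fac(11)
= 13 * 12 * 11 * fac(10)
= 13 * 12 * 11 * 10 * fac(9)
= 13 * 12 * 11 * 10 * 9 * fac(8)
= 13 * 12 * 11 * 10 * 9 * 8 * fac(7)
= 13 * 12 * 11 * 10 * 9 * 8 * 7 * fac(6)
= 13 * 12 * 11 * 10 * 9 * 8 * 7 * 6 * fac(5)
= 13 * 12 * 11 * 10 * 9 * 8 * 7 * 6 * 5 * fac(4)
= 13 * 12 * 11 * 10 * 9 * 8 * 7 * 6 * 5 * 4 * fac(3)
= 13 * 12 * 11 * 10 * 9 * 8 * 7 * 6 * 5 * 4 * 3 * fac(2)
= 13 * 12 * 11 * 10 * 9 * 8 * 7 * 6 * 5 * 4 * 3 * 2 * fac(1)
= 13 * 12 * 11 * 10 * 9 * 8 * 7 * 6 * 5 * 4 * 3 * 2 * 1
= 6227020800


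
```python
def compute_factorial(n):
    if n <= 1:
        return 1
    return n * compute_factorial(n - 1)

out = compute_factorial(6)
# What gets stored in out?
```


compute_factorial(6)
= 6 * compute_factorial(5)
= 6 * 5 * compute_factorial(4)
= 6 * 5 * 4 * compute_factorial(3)
= 6 * 5 * 4 * 3 * compute_factorial(2)
= 6 * 5 * 4 * 3 * 2 * compute_factorial(1)
= 6 * 5 * 4 * 3 * 2 * 1
= 720


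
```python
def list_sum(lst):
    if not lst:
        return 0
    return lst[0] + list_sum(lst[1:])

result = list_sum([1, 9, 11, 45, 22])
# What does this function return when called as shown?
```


list_sum([1, 9, 11, 45, 22])
= 1 + list_sum([9, 11, 45, 22])
= 1 + 9 + list_sum([11, 45, 22])
= 1 + 9 + 11 + list_sum([45, 22])
= 1 + 9 + 11 + 45 + list_sum([22])
= 1 + 9 + 11 + 45 + 22 + list_sum([])
= 1 + 9 + 11 + 45 + 22 + 0
= 88


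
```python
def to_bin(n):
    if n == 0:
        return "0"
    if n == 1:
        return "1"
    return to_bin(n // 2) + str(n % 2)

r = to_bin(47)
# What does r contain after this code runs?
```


to_bin(47)
= to_bin(23) + "1"
= to_bin(11) + "1" + "1"
= to_bin(5) + "1" + "1" + "1"
= to_bin(2) + "1" + "1" + "1" + "1"
= to_bin(1) + "0" + "1" + "1" + "1" + "1"
= "1" + "0" + "1" + "1" + "1" + "1"
= "101111"


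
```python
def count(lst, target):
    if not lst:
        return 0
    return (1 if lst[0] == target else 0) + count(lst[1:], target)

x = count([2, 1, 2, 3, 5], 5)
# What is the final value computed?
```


count([2, 1, 2, 3, 5], 5)
lst[0]=2 != 5: 0 + count([1, 2, 3, 5], 5)
lst[0]=1 != 5: 0 + count([2, 3, 5], 5)
lst[0]=2 != 5: 0 + count([3, 5], 5)
lst[0]=3 != 5: 0 + count([5], 5)
lst[0]=5 == 5: 1 + count([], 5)
= 1


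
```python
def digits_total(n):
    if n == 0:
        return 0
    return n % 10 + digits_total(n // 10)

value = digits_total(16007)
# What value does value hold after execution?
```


digits_total(16007)
= 7 + digits_total(1600)
= 7 + 0 + digits_total(160)
= 7 + 0 + 0 + digits_total(16)
= 7 + 0 + 0 + 6 + digits_total(1)
= 7 + 0 + 0 + 6 + 1 + digits_total(0)
= 7 + 0 + 0 + 6 + 1 + 0
= 14


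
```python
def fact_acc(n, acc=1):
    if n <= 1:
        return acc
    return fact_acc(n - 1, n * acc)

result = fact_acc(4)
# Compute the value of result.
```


fact_acc(4, 1)
= fact_acc(3, 4 * 1) = fact_acc(3, 4)
= fact_acc(2, 3 * 4) = fact_acc(2, 12)
= fact_acc(1, 2 * 12) = fact_acc(1, 24)
n <= 1, return acc = 24


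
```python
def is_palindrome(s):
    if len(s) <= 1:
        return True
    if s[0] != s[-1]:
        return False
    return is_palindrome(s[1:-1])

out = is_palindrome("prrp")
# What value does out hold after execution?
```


is_palindrome("prrp")
"prrp": s[0]='p' == s[-1]='p' -> is_palindrome("rr")
"rr": s[0]='r' == s[-1]='r' -> is_palindrome("")
"": len <= 1 -> True
= True


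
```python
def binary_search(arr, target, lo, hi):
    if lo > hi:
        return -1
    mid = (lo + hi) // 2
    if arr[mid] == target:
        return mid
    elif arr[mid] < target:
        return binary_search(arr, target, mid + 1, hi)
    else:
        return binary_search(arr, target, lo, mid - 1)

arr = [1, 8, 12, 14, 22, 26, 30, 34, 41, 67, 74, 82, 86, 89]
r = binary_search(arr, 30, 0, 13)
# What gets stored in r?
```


binary_search(arr, 30, 0, 13)
lo=0, hi=13, mid=6, arr[mid]=30
arr[6] == 30, found at index 6
= 6


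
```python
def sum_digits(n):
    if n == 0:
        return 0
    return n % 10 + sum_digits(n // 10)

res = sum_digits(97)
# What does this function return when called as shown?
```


sum_digits(97)
= 7 + sum_digits(9)
= 7 + 9 + sum_digits(0)
= 7 + 9 + 0
= 16


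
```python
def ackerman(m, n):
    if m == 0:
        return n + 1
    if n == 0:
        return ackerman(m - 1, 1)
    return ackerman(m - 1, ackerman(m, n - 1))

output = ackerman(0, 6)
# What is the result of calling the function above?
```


ackerman(0, 6)
m == 0: return 6 + 1 = 7
= 7


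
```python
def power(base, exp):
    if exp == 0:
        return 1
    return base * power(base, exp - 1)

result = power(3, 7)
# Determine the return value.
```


power(3, 7)
= 3 * power(3, 6)
= 3 * 3 * power(3, 5)
= 3 * 3 * 3 * power(3, 4)
= 3 * 3 * 3 * 3 * power(3, 3)
= 3 * 3 * 3 * 3 * 3 * power(3, 2)
= 3 * 3 * 3 * 3 * 3 * 3 * power(3, 1)
= 3 * 3 * 3 * 3 * 3 * 3 * 3 * power(3, 0)
= 3 * 3 * 3 * 3 * 3 * 3 * 3 * 1
= 2187


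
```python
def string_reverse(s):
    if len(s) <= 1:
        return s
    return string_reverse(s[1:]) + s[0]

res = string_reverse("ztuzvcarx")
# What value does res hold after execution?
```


string_reverse("ztuzvcarx")
= string_reverse("tuzvcarx") + "z"
= string_reverse("uzvcarx") + "t" + "z"
= string_reverse("zvcarx") + "u" + "t" + "z"
= string_reverse("vcarx") + "z" + "u" + "t" + "z"
= string_reverse("carx") + "v" + "z" + "u" + "t" + "z"
= string_reverse("arx") + "c" + "v" + "z" + "u" + "t" + "z"
= string_reverse("rx") + "a" + "c" + "v" + "z" + "u" + "t" + "z"
= string_reverse("x") + "r" + "a" + "c" + "v" + "z" + "u" + "t" + "z"
= "x" + "r" + "a" + "c" + "v" + "z" + "u" + "t" + "z"
= "xracvzutz"


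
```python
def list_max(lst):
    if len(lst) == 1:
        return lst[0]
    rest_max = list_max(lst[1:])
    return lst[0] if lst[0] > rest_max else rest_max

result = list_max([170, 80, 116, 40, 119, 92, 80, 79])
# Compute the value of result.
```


list_max([170, 80, 116, 40, 119, 92, 80, 79])
= compare 170 with list_max([80, 116, 40, 119, 92, 80, 79])
= compare 80 with list_max([116, 40, 119, 92, 80, 79])
= compare 116 with list_max([40, 119, 92, 80, 79])
= compare 40 with list_max([119, 92, 80, 79])
= compare 119 with list_max([92, 80, 79])
= compare 92 with list_max([80, 79])
= compare 80 with list_max([79])
Base: list_max([79]) = 79
compare 80 with 79: max = 80
compare 92 with 80: max = 92
compare 119 with 92: max = 119
compare 40 with 119: max = 119
compare 116 with 119: max = 119
compare 80 with 119: max = 119
compare 170 with 119: max = 170
= 170


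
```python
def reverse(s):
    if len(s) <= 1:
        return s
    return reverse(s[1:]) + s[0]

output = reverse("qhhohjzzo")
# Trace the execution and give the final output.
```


reverse("qhhohjzzo")
= reverse("hhohjzzo") + "q"
= reverse("hohjzzo") + "h" + "q"
= reverse("ohjzzo") + "h" + "h" + "q"
= reverse("hjzzo") + "o" + "h" + "h" + "q"
= reverse("jzzo") + "h" + "o" + "h" + "h" + "q"
= reverse("zzo") + "j" + "h" + "o" + "h" + "h" + "q"
= reverse("zo") + "z" + "j" + "h" + "o" + "h" + "h" + "q"
= reverse("o") + "z" + "z" + "j" + "h" + "o" + "h" + "h" + "q"
= "o" + "z" + "z" + "j" + "h" + "o" + "h" + "h" + "q"
= "ozzjhohhq"


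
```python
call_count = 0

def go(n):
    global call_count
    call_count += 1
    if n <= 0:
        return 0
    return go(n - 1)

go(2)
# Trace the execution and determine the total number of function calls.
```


go(2) calls go(1) calls ... calls go(0)
Total calls: 2 + 1 (for base case) = 3


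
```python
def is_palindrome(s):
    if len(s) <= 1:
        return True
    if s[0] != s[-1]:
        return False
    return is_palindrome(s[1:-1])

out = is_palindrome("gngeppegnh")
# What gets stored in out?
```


is_palindrome("gngeppegnh")
"gngeppegnh": s[0]='g' != s[-1]='h' -> False
= False


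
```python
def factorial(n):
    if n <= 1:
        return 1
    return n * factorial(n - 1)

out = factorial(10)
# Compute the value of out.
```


factorial(10)
= 10 * factorial(9)
= 10 * 9 * factorial(8)
= 10 * 9 * 8 * factorial(7)
= 10 * 9 * 8 * 7 * factorial(6)
= 10 * 9 * 8 * 7 * 6 * factorial(5)
= 10 * 9 * 8 * 7 * 6 * 5 * factorial(4)
= 10 * 9 * 8 * 7 * 6 * 5 * 4 * factorial(3)
= 10 * 9 * 8 * 7 * 6 * 5 * 4 * 3 * factorial(2)
= 10 * 9 * 8 * 7 * 6 * 5 * 4 * 3 * 2 * factorial(1)
= 10 * 9 * 8 * 7 * 6 * 5 * 4 * 3 * 2 * 1
= 3628800


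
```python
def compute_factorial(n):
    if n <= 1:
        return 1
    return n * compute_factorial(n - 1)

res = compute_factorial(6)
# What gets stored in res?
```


compute_factorial(6)
= 6 * compute_factorial(5)
= 6 * 5 * compute_factorial(4)
= 6 * 5 * 4 * compute_factorial(3)
= 6 * 5 * 4 * 3 * compute_factorial(2)
= 6 * 5 * 4 * 3 * 2 * compute_factorial(1)
= 6 * 5 * 4 * 3 * 2 * 1
= 720


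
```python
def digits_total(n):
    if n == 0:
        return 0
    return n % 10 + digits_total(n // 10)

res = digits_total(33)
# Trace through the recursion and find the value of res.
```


digits_total(33)
= 3 + digits_total(3)
= 3 + 3 + digits_total(0)
= 3 + 3 + 0
= 6


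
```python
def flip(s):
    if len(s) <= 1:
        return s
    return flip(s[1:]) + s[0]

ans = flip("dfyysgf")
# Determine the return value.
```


flip("dfyysgf")
= flip("fyysgf") + "d"
= flip("yysgf") + "f" + "d"
= flip("ysgf") + "y" + "f" + "d"
= flip("sgf") + "y" + "y" + "f" + "d"
= flip("gf") + "s" + "y" + "y" + "f" + "d"
= flip("f") + "g" + "s" + "y" + "y" + "f" + "d"
= "f" + "g" + "s" + "y" + "y" + "f" + "d"
= "fgsyyfd"


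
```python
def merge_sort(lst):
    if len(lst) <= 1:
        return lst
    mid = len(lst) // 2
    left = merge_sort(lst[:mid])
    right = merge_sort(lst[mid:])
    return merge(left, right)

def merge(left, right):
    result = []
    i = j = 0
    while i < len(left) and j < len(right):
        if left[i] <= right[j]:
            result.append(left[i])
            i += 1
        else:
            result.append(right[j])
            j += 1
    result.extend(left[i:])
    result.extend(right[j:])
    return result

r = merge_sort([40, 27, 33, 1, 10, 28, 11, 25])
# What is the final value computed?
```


merge_sort([40, 27, 33, 1, 10, 28, 11, 25])
Split into [40, 27, 33, 1] and [10, 28, 11, 25]
Left sorted: [1, 27, 33, 40]
Right sorted: [10, 11, 25, 28]
Merge [1, 27, 33, 40] and [10, 11, 25, 28]
= [1, 10, 11, 25, 27, 28, 33, 40]


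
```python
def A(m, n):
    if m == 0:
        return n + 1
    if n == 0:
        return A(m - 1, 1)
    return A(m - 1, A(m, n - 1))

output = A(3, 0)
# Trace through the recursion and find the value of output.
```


A(3, 0)
n == 0: return A(2, 1)
= A(2, 1) = 5
= 5


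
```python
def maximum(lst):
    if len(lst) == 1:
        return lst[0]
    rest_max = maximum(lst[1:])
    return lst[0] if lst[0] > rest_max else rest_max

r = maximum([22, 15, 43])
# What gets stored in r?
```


maximum([22, 15, 43])
= compare 22 with maximum([15, 43])
= compare 15 with maximum([43])
Base: maximum([43]) = 43
compare 15 with 43: max = 43
compare 22 with 43: max = 43
= 43


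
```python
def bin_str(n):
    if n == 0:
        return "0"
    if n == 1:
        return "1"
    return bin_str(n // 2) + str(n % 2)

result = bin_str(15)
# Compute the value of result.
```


bin_str(15)
= bin_str(7) + "1"
= bin_str(3) + "1" + "1"
= bin_str(1) + "1" + "1" + "1"
= "1" + "1" + "1" + "1"
= "1111"


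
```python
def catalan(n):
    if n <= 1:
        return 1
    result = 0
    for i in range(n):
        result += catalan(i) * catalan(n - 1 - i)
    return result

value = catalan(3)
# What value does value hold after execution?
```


catalan(3)
= sum of catalan(i) * catalan(3-1-i) for i in 0..2
First compute sub-values bottom-up:
  catalan(0) = 1, catalan(1) = 1
  catalan(2) = 1*1 + 1*1 = 2
Now catalan(3):
  catalan(0)*catalan(2) = 1*2 = 2
  catalan(1)*catalan(1) = 1*1 = 1
  catalan(2)*catalan(0) = 2*1 = 2
= 2 + 1 + 2
= 5


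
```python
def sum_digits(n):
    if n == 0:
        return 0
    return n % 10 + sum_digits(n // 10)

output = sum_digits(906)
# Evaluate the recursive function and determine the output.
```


sum_digits(906)
= 6 + sum_digits(90)
= 6 + 0 + sum_digits(9)
= 6 + 0 + 9 + sum_digits(0)
= 6 + 0 + 9 + 0
= 15


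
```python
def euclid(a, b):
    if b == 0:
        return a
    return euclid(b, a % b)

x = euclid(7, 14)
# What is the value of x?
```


euclid(7, 14)
= euclid(14, 7 % 14) = euclid(14, 7)
= euclid(7, 14 % 7) = euclid(7, 0)
b == 0, return a = 7


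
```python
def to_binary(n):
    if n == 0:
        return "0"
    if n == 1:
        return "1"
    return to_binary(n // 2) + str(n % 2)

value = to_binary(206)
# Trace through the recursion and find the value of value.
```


to_binary(206)
= to_binary(103) + "0"
= to_binary(51) + "1" + "0"
= to_binary(25) + "1" + "1" + "0"
= to_binary(12) + "1" + "1" + "1" + "0"
= to_binary(6) + "0" + "1" + "1" + "1" + "0"
= to_binary(3) + "0" + "0" + "1" + "1" + "1" + "0"
= to_binary(1) + "1" + "0" + "0" + "1" + "1" + "1" + "0"
= "1" + "1" + "0" + "0" + "1" + "1" + "1" + "0"
= "11001110"


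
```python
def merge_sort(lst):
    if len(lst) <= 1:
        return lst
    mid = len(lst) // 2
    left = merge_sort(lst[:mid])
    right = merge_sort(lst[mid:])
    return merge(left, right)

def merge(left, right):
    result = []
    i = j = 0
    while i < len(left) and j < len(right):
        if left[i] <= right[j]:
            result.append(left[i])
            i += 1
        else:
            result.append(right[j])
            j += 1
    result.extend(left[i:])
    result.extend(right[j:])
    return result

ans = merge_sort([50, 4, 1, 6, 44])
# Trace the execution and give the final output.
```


merge_sort([50, 4, 1, 6, 44])
Split into [50, 4] and [1, 6, 44]
Left sorted: [4, 50]
Right sorted: [1, 6, 44]
Merge [4, 50] and [1, 6, 44]
= [1, 4, 6, 44, 50]


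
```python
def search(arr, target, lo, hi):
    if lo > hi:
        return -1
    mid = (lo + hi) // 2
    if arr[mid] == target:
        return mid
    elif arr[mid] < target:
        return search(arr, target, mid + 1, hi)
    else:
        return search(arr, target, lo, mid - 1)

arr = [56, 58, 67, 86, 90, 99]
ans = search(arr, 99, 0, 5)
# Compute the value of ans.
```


search(arr, 99, 0, 5)
lo=0, hi=5, mid=2, arr[mid]=67
67 < 99, search right half
lo=3, hi=5, mid=4, arr[mid]=90
90 < 99, search right half
lo=5, hi=5, mid=5, arr[mid]=99
arr[5] == 99, found at index 5
= 5


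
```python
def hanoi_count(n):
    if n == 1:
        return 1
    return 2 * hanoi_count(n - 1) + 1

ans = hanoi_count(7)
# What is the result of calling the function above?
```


hanoi_count(7)
= 2 * hanoi_count(6) + 1
= 2 * (2 * hanoi_count(5) + 1) + 1
= 2 * (2 * (2 * hanoi_count(4) + 1) + 1) + 1
= 2 * (2 * (2 * (2 * hanoi_count(3) + 1) + 1) + 1) + 1
= 2 * (2 * (2 * (2 * (2 * hanoi_count(2) + 1) + 1) + 1) + 1) + 1
= 2 * (2 * (2 * (2 * (2 * (2 * hanoi_count(1) + 1) + 1) + 1) + 1) + 1) + 1
Now compute bottom-up:
hanoi_count(1) = 1
hanoi_count(2) = 2 * 1 + 1 = 3
hanoi_count(3) = 2 * 3 + 1 = 7
hanoi_count(4) = 2 * 7 + 1 = 15
hanoi_count(5) = 2 * 15 + 1 = 31
hanoi_count(6) = 2 * 31 + 1 = 63
hanoi_count(7) = 2 * 63 + 1 = 127
= 127


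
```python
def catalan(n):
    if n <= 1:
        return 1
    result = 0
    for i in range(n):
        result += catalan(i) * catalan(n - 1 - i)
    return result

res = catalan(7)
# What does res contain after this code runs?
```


catalan(7)
= sum of catalan(i) * catalan(7-1-i) for i in 0..6
First compute sub-values bottom-up:
  catalan(0) = 1, catalan(1) = 1
  catalan(2) = 1*1 + 1*1 = 2
  catalan(3) = 1*2 + 1*1 + 2*1 = 5
  catalan(4) = 1*5 + 1*2 + 2*1 + 5*1 = 14
  catalan(5) = 1*14 + 1*5 + 2*2 + 5*1 + 14*1 = 42
  catalan(6) = 1*42 + 1*14 + 2*5 + 5*2 + 14*1 + 42*1 = 132
Now catalan(7):
  catalan(0)*catalan(6) = 1*132 = 132
  catalan(1)*catalan(5) = 1*42 = 42
  catalan(2)*catalan(4) = 2*14 = 28
  catalan(3)*catalan(3) = 5*5 = 25
  catalan(4)*catalan(2) = 14*2 = 28
  catalan(5)*catalan(1) = 42*1 = 42
  catalan(6)*catalan(0) = 132*1 = 132
= 132 + 42 + 28 + 25 + 28 + 42 + 132
= 429


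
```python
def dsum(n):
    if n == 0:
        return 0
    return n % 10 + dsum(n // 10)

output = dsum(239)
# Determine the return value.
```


dsum(239)
= 9 + dsum(23)
= 9 + 3 + dsum(2)
= 9 + 3 + 2 + dsum(0)
= 9 + 3 + 2 + 0
= 14


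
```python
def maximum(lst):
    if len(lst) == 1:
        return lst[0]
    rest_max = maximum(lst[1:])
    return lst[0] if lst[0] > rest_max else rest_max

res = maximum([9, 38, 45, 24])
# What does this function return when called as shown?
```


maximum([9, 38, 45, 24])
= compare 9 with maximum([38, 45, 24])
= compare 38 with maximum([45, 24])
= compare 45 with maximum([24])
Base: maximum([24]) = 24
compare 45 with 24: max = 45
compare 38 with 45: max = 45
compare 9 with 45: max = 45
= 45


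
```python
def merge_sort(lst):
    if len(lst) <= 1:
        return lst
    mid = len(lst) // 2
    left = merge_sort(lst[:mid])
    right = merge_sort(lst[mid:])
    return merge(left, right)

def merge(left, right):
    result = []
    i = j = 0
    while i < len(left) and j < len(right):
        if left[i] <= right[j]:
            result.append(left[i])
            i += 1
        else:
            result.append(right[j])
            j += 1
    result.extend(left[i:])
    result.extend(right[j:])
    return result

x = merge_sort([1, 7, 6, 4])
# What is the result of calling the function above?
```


merge_sort([1, 7, 6, 4])
Split into [1, 7] and [6, 4]
Left sorted: [1, 7]
Right sorted: [4, 6]
Merge [1, 7] and [4, 6]
= [1, 4, 6, 7]


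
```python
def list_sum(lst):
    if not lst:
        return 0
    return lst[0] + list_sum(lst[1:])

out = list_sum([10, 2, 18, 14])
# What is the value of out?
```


list_sum([10, 2, 18, 14])
= 10 + list_sum([2, 18, 14])
= 10 + 2 + list_sum([18, 14])
= 10 + 2 + 18 + list_sum([14])
= 10 + 2 + 18 + 14 + list_sum([])
= 10 + 2 + 18 + 14 + 0
= 44


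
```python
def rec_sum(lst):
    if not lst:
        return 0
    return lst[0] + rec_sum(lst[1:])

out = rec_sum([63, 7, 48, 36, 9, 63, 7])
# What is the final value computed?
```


rec_sum([63, 7, 48, 36, 9, 63, 7])
= 63 + rec_sum([7, 48, 36, 9, 63, 7])
= 63 + 7 + rec_sum([48, 36, 9, 63, 7])
= 63 + 7 + 48 + rec_sum([36, 9, 63, 7])
= 63 + 7 + 48 + 36 + rec_sum([9, 63, 7])
= 63 + 7 + 48 + 36 + 9 + rec_sum([63, 7])
= 63 + 7 + 48 + 36 + 9 + 63 + rec_sum([7])
= 63 + 7 + 48 + 36 + 9 + 63 + 7 + rec_sum([])
= 63 + 7 + 48 + 36 + 9 + 63 + 7 + 0
= 233


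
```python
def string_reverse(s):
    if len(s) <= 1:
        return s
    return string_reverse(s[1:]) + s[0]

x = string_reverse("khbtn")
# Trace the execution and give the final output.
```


string_reverse("khbtn")
= string_reverse("hbtn") + "k"
= string_reverse("btn") + "h" + "k"
= string_reverse("tn") + "b" + "h" + "k"
= string_reverse("n") + "t" + "b" + "h" + "k"
= "n" + "t" + "b" + "h" + "k"
= "ntbhk"


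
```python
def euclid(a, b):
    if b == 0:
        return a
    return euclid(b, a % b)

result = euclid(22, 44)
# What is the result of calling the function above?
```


euclid(22, 44)
= euclid(44, 22 % 44) = euclid(44, 22)
= euclid(22, 44 % 22) = euclid(22, 0)
b == 0, return a = 22


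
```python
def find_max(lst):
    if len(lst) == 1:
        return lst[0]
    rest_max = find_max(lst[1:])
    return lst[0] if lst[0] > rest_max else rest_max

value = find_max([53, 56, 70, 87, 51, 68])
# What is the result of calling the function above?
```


find_max([53, 56, 70, 87, 51, 68])
= compare 53 with find_max([56, 70, 87, 51, 68])
= compare 56 with find_max([70, 87, 51, 68])
= compare 70 with find_max([87, 51, 68])
= compare 87 with find_max([51, 68])
= compare 51 with find_max([68])
Base: find_max([68]) = 68
compare 51 with 68: max = 68
compare 87 with 68: max = 87
compare 70 with 87: max = 87
compare 56 with 87: max = 87
compare 53 with 87: max = 87
= 87


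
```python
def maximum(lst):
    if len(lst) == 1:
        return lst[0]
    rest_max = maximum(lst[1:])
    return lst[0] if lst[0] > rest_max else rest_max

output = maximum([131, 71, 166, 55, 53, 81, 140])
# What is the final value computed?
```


maximum([131, 71, 166, 55, 53, 81, 140])
= compare 131 with maximum([71, 166, 55, 53, 81, 140])
= compare 71 with maximum([166, 55, 53, 81, 140])
= compare 166 with maximum([55, 53, 81, 140])
= compare 55 with maximum([53, 81, 140])
= compare 53 with maximum([81, 140])
= compare 81 with maximum([140])
Base: maximum([140]) = 140
compare 81 with 140: max = 140
compare 53 with 140: max = 140
compare 55 with 140: max = 140
compare 166 with 140: max = 166
compare 71 with 166: max = 166
compare 131 with 166: max = 166
= 166


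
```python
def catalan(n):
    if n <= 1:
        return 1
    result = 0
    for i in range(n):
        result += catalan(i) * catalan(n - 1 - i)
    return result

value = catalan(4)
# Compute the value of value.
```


catalan(4)
= sum of catalan(i) * catalan(4-1-i) for i in 0..3
First compute sub-values bottom-up:
  catalan(0) = 1, catalan(1) = 1
  catalan(2) = 1*1 + 1*1 = 2
  catalan(3) = 1*2 + 1*1 + 2*1 = 5
Now catalan(4):
  catalan(0)*catalan(3) = 1*5 = 5
  catalan(1)*catalan(2) = 1*2 = 2
  catalan(2)*catalan(1) = 2*1 = 2
  catalan(3)*catalan(0) = 5*1 = 5
= 5 + 2 + 2 + 5
= 14


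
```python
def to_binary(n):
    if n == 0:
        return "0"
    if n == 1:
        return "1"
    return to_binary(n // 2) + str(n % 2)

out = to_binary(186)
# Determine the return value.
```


to_binary(186)
= to_binary(93) + "0"
= to_binary(46) + "1" + "0"
= to_binary(23) + "0" + "1" + "0"
= to_binary(11) + "1" + "0" + "1" + "0"
= to_binary(5) + "1" + "1" + "0" + "1" + "0"
= to_binary(2) + "1" + "1" + "1" + "0" + "1" + "0"
= to_binary(1) + "0" + "1" + "1" + "1" + "0" + "1" + "0"
= "1" + "0" + "1" + "1" + "1" + "0" + "1" + "0"
= "10111010"


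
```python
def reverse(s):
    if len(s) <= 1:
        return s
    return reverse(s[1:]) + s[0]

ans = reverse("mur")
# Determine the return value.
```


reverse("mur")
= reverse("ur") + "m"
= reverse("r") + "u" + "m"
= "r" + "u" + "m"
= "rum"


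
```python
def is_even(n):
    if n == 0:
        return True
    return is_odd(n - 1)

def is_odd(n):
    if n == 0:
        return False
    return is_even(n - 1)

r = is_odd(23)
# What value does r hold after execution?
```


is_odd(23)
= is_even(22)
= is_odd(21)
= is_even(20)
= is_odd(19)
= is_even(18)
= is_odd(17)
= is_even(16)
= is_odd(15)
= is_even(14)
= is_odd(13)
= is_even(12)
= is_odd(11)
= is_even(10)
= is_odd(9)
= is_even(8)
= is_odd(7)
= is_even(6)
= is_odd(5)
= is_even(4)
= is_odd(3)
= is_even(2)
= is_odd(1)
= is_even(0)
n == 0: return True
= True


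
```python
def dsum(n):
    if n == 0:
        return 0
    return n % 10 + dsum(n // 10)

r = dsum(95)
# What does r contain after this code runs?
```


dsum(95)
= 5 + dsum(9)
= 5 + 9 + dsum(0)
= 5 + 9 + 0
= 14


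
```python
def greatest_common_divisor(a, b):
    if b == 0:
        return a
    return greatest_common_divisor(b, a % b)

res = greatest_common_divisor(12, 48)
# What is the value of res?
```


greatest_common_divisor(12, 48)
= greatest_common_divisor(48, 12 % 48) = greatest_common_divisor(48, 12)
= greatest_common_divisor(12, 48 % 12) = greatest_common_divisor(12, 0)
b == 0, return a = 12


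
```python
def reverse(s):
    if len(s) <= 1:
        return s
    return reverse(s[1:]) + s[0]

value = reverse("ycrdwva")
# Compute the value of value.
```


reverse("ycrdwva")
= reverse("crdwva") + "y"
= reverse("rdwva") + "c" + "y"
= reverse("dwva") + "r" + "c" + "y"
= reverse("wva") + "d" + "r" + "c" + "y"
= reverse("va") + "w" + "d" + "r" + "c" + "y"
= reverse("a") + "v" + "w" + "d" + "r" + "c" + "y"
= "a" + "v" + "w" + "d" + "r" + "c" + "y"
= "avwdrcy"


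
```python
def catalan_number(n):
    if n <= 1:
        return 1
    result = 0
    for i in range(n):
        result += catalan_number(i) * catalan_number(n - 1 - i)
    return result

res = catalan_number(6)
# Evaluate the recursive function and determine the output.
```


catalan_number(6)
= sum of catalan_number(i) * catalan_number(6-1-i) for i in 0..5
First compute sub-values bottom-up:
  catalan_number(0) = 1, catalan_number(1) = 1
  catalan_number(2) = 1*1 + 1*1 = 2
  catalan_number(3) = 1*2 + 1*1 + 2*1 = 5
  catalan_number(4) = 1*5 + 1*2 + 2*1 + 5*1 = 14
  catalan_number(5) = 1*14 + 1*5 + 2*2 + 5*1 + 14*1 = 42
Now catalan_number(6):
  catalan_number(0)*catalan_number(5) = 1*42 = 42
  catalan_number(1)*catalan_number(4) = 1*14 = 14
  catalan_number(2)*catalan_number(3) = 2*5 = 10
  catalan_number(3)*catalan_number(2) = 5*2 = 10
  catalan_number(4)*catalan_number(1) = 14*1 = 14
  catalan_number(5)*catalan_number(0) = 42*1 = 42
= 42 + 14 + 10 + 10 + 14 + 42
= 132


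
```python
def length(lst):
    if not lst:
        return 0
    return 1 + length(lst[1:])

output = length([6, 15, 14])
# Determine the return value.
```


length([6, 15, 14])
= 1 + length([15, 14])
= 1 + 1 + length([14])
= 1 + 1 + 1 + length([])
= 1 + 1 + 1 + 0
= 3


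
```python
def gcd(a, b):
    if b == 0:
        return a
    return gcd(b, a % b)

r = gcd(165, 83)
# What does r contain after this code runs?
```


gcd(165, 83)
= gcd(83, 165 % 83) = gcd(83, 82)
= gcd(82, 83 % 82) = gcd(82, 1)
= gcd(1, 82 % 1) = gcd(1, 0)
b == 0, return a = 1


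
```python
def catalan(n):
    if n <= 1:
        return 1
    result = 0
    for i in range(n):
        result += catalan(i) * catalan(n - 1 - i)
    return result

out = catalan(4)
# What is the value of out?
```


catalan(4)
= sum of catalan(i) * catalan(4-1-i) for i in 0..3
First compute sub-values bottom-up:
  catalan(0) = 1, catalan(1) = 1
  catalan(2) = 1*1 + 1*1 = 2
  catalan(3) = 1*2 + 1*1 + 2*1 = 5
Now catalan(4):
  catalan(0)*catalan(3) = 1*5 = 5
  catalan(1)*catalan(2) = 1*2 = 2
  catalan(2)*catalan(1) = 2*1 = 2
  catalan(3)*catalan(0) = 5*1 = 5
= 5 + 2 + 2 + 5
= 14


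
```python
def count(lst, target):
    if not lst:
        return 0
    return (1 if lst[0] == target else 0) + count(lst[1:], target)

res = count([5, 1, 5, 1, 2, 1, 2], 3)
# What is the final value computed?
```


count([5, 1, 5, 1, 2, 1, 2], 3)
lst[0]=5 != 3: 0 + count([1, 5, 1, 2, 1, 2], 3)
lst[0]=1 != 3: 0 + count([5, 1, 2, 1, 2], 3)
lst[0]=5 != 3: 0 + count([1, 2, 1, 2], 3)
lst[0]=1 != 3: 0 + count([2, 1, 2], 3)
lst[0]=2 != 3: 0 + count([1, 2], 3)
lst[0]=1 != 3: 0 + count([2], 3)
lst[0]=2 != 3: 0 + count([], 3)
= 0


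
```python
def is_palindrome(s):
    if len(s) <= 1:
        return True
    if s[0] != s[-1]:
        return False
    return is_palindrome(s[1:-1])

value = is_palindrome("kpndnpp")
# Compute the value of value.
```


is_palindrome("kpndnpp")
"kpndnpp": s[0]='k' != s[-1]='p' -> False
= False


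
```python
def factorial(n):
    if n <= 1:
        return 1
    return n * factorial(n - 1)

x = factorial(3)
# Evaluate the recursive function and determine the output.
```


factorial(3)
= 3 * factorial(2)
= 3 * 2 * factorial(1)
= 3 * 2 * 1
= 6


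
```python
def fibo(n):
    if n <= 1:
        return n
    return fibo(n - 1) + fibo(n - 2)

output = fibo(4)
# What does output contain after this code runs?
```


fibo(4)
= fibo(3) + fibo(2)
= (fibo(2) + fibo(1)) + fibo(2)
Computing bottom-up: fibo(0)=0, fibo(1)=1, fibo(2)=1, fibo(3)=2, fibo(4)=3
= 3


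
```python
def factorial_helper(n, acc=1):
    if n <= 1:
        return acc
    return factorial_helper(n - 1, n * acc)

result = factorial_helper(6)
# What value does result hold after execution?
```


factorial_helper(6, 1)
= factorial_helper(5, 6 * 1) = factorial_helper(5, 6)
= factorial_helper(4, 5 * 6) = factorial_helper(4, 30)
= factorial_helper(3, 4 * 30) = factorial_helper(3, 120)
= factorial_helper(2, 3 * 120) = factorial_helper(2, 360)
= factorial_helper(1, 2 * 360) = factorial_helper(1, 720)
n <= 1, return acc = 720


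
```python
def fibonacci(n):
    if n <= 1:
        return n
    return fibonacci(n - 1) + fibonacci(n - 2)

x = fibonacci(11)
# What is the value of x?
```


fibonacci(11)
= fibonacci(10) + fibonacci(9)
= (fibonacci(9) + fibonacci(8)) + fibonacci(9)
Computing bottom-up: fibonacci(0)=0, fibonacci(1)=1, fibonacci(2)=1, fibonacci(3)=2, fibonacci(4)=3, fibonacci(5)=5, fibonacci(6)=8, fibonacci(7)=13, fibonacci(8)=21, fibonacci(9)=34, fibonacci(10)=55, fibonacci(11)=89
= 89


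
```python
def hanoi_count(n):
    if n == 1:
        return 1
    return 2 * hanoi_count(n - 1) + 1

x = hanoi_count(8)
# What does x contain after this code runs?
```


hanoi_count(8)
= 2 * hanoi_count(7) + 1
= 2 * (2 * hanoi_count(6) + 1) + 1
= 2 * (2 * (2 * hanoi_count(5) + 1) + 1) + 1
= 2 * (2 * (2 * (2 * hanoi_count(4) + 1) + 1) + 1) + 1
= 2 * (2 * (2 * (2 * (2 * hanoi_count(3) + 1) + 1) + 1) + 1) + 1
= 2 * (2 * (2 * (2 * (2 * (2 * hanoi_count(2) + 1) + 1) + 1) + 1) + 1) + 1
= 2 * (2 * (2 * (2 * (2 * (2 * (2 * hanoi_count(1) + 1) + 1) + 1) + 1) + 1) + 1) + 1
Now compute bottom-up:
hanoi_count(1) = 1
hanoi_count(2) = 2 * 1 + 1 = 3
hanoi_count(3) = 2 * 3 + 1 = 7
hanoi_count(4) = 2 * 7 + 1 = 15
hanoi_count(5) = 2 * 15 + 1 = 31
hanoi_count(6) = 2 * 31 + 1 = 63
hanoi_count(7) = 2 * 63 + 1 = 127
hanoi_count(8) = 2 * 127 + 1 = 255
= 255


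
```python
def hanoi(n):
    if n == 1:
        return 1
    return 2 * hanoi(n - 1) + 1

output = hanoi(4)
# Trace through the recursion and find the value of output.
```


hanoi(4)
= 2 * hanoi(3) + 1
= 2 * (2 * hanoi(2) + 1) + 1
= 2 * (2 * (2 * hanoi(1) + 1) + 1) + 1
Now compute bottom-up:
hanoi(1) = 1
hanoi(2) = 2 * 1 + 1 = 3
hanoi(3) = 2 * 3 + 1 = 7
hanoi(4) = 2 * 7 + 1 = 15
= 15


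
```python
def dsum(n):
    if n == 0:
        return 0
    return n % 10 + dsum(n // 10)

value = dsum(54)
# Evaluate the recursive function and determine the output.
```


dsum(54)
= 4 + dsum(5)
= 4 + 5 + dsum(0)
= 4 + 5 + 0
= 9


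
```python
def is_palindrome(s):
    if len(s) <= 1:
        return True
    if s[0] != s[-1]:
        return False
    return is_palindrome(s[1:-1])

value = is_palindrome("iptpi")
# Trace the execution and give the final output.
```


is_palindrome("iptpi")
"iptpi": s[0]='i' == s[-1]='i' -> is_palindrome("ptp")
"ptp": s[0]='p' == s[-1]='p' -> is_palindrome("t")
"t": len <= 1 -> True
= True


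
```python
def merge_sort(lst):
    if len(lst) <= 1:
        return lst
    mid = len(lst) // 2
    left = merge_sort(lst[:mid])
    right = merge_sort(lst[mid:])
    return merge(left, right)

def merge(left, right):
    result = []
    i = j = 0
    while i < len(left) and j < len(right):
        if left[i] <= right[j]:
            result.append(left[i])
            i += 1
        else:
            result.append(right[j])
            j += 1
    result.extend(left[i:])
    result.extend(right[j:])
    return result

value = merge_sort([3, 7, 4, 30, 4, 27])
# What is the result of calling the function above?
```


merge_sort([3, 7, 4, 30, 4, 27])
Split into [3, 7, 4] and [30, 4, 27]
Left sorted: [3, 4, 7]
Right sorted: [4, 27, 30]
Merge [3, 4, 7] and [4, 27, 30]
= [3, 4, 4, 7, 27, 30]


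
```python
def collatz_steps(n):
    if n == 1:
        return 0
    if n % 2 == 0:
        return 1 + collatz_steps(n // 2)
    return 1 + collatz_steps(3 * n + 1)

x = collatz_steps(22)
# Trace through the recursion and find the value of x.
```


collatz_steps(22)
22 is even -> collatz_steps(11)
11 is odd -> 3*11+1 = 34 -> collatz_steps(34)
34 is even -> collatz_steps(17)
17 is odd -> 3*17+1 = 52 -> collatz_steps(52)
52 is even -> collatz_steps(26)
26 is even -> collatz_steps(13)
13 is odd -> 3*13+1 = 40 -> collatz_steps(40)
40 is even -> collatz_steps(20)
20 is even -> collatz_steps(10)
10 is even -> collatz_steps(5)
5 is odd -> 3*5+1 = 16 -> collatz_steps(16)
16 is even -> collatz_steps(8)
8 is even -> collatz_steps(4)
4 is even -> collatz_steps(2)
2 is even -> collatz_steps(1)
Reached 1 after 15 steps
= 15


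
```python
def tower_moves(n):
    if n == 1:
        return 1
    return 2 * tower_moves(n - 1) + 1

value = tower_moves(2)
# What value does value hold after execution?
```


tower_moves(2)
= 2 * tower_moves(1) + 1
Now compute bottom-up:
tower_moves(1) = 1
tower_moves(2) = 2 * 1 + 1 = 3
= 3


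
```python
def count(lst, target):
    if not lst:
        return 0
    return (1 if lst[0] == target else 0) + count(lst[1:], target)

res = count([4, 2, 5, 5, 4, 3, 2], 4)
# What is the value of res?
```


count([4, 2, 5, 5, 4, 3, 2], 4)
lst[0]=4 == 4: 1 + count([2, 5, 5, 4, 3, 2], 4)
lst[0]=2 != 4: 0 + count([5, 5, 4, 3, 2], 4)
lst[0]=5 != 4: 0 + count([5, 4, 3, 2], 4)
lst[0]=5 != 4: 0 + count([4, 3, 2], 4)
lst[0]=4 == 4: 1 + count([3, 2], 4)
lst[0]=3 != 4: 0 + count([2], 4)
lst[0]=2 != 4: 0 + count([], 4)
= 2


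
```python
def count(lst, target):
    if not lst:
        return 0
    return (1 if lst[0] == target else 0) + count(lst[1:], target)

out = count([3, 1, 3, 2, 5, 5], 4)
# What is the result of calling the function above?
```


count([3, 1, 3, 2, 5, 5], 4)
lst[0]=3 != 4: 0 + count([1, 3, 2, 5, 5], 4)
lst[0]=1 != 4: 0 + count([3, 2, 5, 5], 4)
lst[0]=3 != 4: 0 + count([2, 5, 5], 4)
lst[0]=2 != 4: 0 + count([5, 5], 4)
lst[0]=5 != 4: 0 + count([5], 4)
lst[0]=5 != 4: 0 + count([], 4)
= 0


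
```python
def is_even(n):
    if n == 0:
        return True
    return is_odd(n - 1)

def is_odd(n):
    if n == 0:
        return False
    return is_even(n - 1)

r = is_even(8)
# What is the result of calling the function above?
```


is_even(8)
= is_odd(7)
= is_even(6)
= is_odd(5)
= is_even(4)
= is_odd(3)
= is_even(2)
= is_odd(1)
= is_even(0)
n == 0: return True
= True


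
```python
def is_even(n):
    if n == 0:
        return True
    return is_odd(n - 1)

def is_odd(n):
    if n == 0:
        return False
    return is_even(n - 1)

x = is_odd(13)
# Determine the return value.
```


is_odd(13)
= is_even(12)
= is_odd(11)
= is_even(10)
= is_odd(9)
= is_even(8)
= is_odd(7)
= is_even(6)
= is_odd(5)
= is_even(4)
= is_odd(3)
= is_even(2)
= is_odd(1)
= is_even(0)
n == 0: return True
= True
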